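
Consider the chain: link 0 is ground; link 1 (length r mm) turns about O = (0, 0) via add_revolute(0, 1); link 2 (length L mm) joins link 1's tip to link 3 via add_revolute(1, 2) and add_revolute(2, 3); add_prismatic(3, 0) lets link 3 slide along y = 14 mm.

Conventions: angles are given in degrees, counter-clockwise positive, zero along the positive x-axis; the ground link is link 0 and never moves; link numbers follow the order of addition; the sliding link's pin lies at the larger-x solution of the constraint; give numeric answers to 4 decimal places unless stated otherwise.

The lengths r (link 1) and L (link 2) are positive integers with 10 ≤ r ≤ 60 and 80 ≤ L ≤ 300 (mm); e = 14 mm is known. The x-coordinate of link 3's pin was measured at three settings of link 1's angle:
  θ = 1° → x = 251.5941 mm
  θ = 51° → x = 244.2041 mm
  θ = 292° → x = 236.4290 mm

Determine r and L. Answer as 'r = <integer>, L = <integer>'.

constraint per measurement: (x − r cos θ)² + (r sin θ − e)² = L²
subtracting the θ₁ and θ₂ equations cancels the r² and L² terms:
r = (x₁² − x₂²) / (2[(x₁cos θ₁ + e sin θ₁) − (x₂cos θ₂ + e sin θ₂)]) = 20.9999 → r = 21
L² = (x₁ − r cos θ₁)² + (r sin θ₁ − e)² = 53360.9863 → L = 231.0000 → L = 231
check at θ₃=292°: x = 236.4290 (printed 236.4290) ✓

r = 21, L = 231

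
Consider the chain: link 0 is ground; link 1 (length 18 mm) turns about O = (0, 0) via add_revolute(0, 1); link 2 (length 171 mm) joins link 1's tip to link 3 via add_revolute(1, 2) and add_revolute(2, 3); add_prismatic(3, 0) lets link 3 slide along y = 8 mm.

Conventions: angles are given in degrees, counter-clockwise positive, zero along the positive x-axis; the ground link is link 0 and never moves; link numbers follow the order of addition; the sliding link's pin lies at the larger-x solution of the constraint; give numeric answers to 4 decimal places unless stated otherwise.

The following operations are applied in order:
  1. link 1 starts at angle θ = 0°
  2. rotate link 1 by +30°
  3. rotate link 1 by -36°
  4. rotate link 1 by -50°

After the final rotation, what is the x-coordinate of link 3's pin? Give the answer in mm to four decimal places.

geometry: r = 18 mm, L = 171 mm, e = 8 mm; θ starts at 0°
rotate link 1 by +30°: θ ← 0° +30° = 30°
rotate link 1 by -36°: θ ← 30° -36° = -6°
rotate link 1 by -50°: θ ← -6° -50° = -56°
crank pin P = (r cos θ, r sin θ) = (10.065472, -14.922676)
h = r sin θ − e = -14.922676 − 8 = -22.922676
x = r cos θ + √(L² − h²) = 10.065472 + 169.456634 = 179.522107

179.5221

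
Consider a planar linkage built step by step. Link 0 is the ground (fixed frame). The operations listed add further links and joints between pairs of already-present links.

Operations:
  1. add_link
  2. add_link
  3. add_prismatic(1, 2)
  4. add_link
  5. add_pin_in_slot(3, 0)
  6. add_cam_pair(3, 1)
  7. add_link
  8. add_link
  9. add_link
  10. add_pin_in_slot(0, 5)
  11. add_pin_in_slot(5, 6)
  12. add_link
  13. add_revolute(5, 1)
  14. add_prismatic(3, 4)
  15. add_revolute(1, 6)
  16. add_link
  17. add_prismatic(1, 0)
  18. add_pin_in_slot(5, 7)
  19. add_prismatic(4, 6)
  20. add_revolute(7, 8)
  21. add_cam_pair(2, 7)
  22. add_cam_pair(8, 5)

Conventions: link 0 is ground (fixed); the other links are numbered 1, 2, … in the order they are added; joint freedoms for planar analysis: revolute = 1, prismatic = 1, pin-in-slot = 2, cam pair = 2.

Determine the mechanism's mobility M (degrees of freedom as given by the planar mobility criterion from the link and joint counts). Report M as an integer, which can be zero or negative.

ground; <1,0,0>
#1 <2,0,0>
#2 <3,0,0>
P:1↔2 J1 <3,1,0>
#3 <4,1,0>
PS:3↔0 J2 <4,1,1>
C:3↔1 J2 <4,1,2>
#4 <5,1,2>
#5 <6,1,2>
#6 <7,1,2>
PS:0↔5 J2 <7,1,3>
PS:5↔6 J2 <7,1,4>
#7 <8,1,4>
R:5↔1 J1 <8,2,4>
P:3↔4 J1 <8,3,4>
R:1↔6 J1 <8,4,4>
#8 <9,4,4>
P:1↔0 J1 <9,5,4>
PS:5↔7 J2 <9,5,5>
P:4↔6 J1 <9,6,5>
R:7↔8 J1 <9,7,5>
C:2↔7 J2 <9,7,6>
C:8↔5 J2 <9,7,7>
3×8 − 2×7 − 1×7 = 3

M = 3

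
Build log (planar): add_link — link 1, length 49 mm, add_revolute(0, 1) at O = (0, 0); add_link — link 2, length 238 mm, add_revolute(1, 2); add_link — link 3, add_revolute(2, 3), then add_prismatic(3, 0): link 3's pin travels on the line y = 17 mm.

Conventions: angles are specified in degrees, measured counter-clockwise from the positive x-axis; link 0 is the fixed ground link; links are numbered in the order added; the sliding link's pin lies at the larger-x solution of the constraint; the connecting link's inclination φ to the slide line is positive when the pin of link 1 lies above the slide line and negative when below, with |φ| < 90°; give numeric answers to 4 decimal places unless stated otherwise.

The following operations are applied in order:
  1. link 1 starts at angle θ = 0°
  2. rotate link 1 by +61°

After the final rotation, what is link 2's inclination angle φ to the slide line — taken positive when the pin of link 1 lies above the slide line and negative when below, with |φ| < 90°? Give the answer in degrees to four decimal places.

geometry: r = 49 mm, L = 238 mm, e = 17 mm; θ starts at 0°
rotate link 1 by +61°: θ ← 0° +61° = 61°
h = r sin θ − e = 42.856366 − 17 = 25.856366
sin φ = h / L = 25.856366 / 238 = 0.10864019
φ = arcsin(0.10864019) = 6.236935°

6.2369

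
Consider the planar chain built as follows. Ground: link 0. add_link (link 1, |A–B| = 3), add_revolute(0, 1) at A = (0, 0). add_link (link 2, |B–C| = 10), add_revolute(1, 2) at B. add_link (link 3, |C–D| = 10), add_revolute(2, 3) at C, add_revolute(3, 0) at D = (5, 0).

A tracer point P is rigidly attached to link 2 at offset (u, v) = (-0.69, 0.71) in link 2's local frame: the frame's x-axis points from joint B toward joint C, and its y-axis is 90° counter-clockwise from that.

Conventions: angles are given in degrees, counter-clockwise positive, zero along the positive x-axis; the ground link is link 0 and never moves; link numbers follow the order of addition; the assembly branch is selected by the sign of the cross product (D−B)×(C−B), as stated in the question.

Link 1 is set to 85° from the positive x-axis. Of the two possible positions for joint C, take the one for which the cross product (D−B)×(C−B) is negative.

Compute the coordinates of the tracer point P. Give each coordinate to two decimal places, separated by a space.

A=(0,0), D=(5.00,0)
B = A + 3.00·(cos85°, sin85°) = (0.2615, 2.9886)
|BD| = 5.6023
circle(B,10.00) ∩ circle(D,10.00): a=2.8011, h=9.5997
  candidates: C₊=(7.7518,9.6139) cross=53.780; C₋=(-2.4903,-6.6253) cross=-53.780
  branch - wants cross < 0 → take C=(-2.4903,-6.6253) (cross=-53.780)
ex = (C−B)/|BC| = (-0.2752,-0.9614); ey = (0.9614,-0.2752)
P = B + -0.69·ex + 0.71·ey = (1.1339,3.4566)

1.13 3.46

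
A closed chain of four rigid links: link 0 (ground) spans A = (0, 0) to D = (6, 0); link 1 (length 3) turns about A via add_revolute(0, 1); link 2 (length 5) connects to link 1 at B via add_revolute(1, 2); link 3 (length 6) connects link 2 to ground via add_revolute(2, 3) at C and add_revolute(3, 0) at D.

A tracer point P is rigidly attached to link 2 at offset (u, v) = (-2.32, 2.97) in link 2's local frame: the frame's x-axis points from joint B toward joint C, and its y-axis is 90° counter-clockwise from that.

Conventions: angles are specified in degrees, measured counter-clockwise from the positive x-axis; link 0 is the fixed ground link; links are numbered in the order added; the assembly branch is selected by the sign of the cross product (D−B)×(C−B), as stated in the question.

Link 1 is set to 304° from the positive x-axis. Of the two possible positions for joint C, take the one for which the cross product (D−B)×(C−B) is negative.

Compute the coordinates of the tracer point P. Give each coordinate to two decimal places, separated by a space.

A=(0,0), D=(6.00,0)
B = A + 3.00·(cos304°, sin304°) = (1.6776, -2.4871)
|BD| = 4.9869
circle(B,5.00) ∩ circle(D,6.00): a=1.3906, h=4.8027
  candidates: C₊=(0.4876,2.3692) cross=23.951; C₋=(5.2781,-5.9564) cross=-23.951
  branch - wants cross < 0 → take C=(5.2781,-5.9564) (cross=-23.951)
ex = (C−B)/|BC| = (0.7201,-0.6939); ey = (0.6939,0.7201)
P = B + -2.32·ex + 2.97·ey = (2.0677,1.2614)

2.07 1.26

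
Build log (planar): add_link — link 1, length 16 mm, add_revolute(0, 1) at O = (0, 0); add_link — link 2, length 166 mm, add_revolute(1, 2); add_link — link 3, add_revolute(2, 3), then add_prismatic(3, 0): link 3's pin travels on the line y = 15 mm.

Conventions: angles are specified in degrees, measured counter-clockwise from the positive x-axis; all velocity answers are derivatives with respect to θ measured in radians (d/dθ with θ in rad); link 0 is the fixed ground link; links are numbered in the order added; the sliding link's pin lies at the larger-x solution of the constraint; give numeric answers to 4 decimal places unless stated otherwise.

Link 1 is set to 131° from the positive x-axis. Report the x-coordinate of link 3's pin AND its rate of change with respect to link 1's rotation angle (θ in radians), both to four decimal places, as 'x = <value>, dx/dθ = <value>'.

geometry: r = 16 mm, L = 166 mm, e = 15 mm
crank pin P = (r cos θ, r sin θ) = (-10.496944, 12.075353)
h = r sin θ − e = 12.075353 − 15 = -2.924647
x = r cos θ + √(L² − h²) = -10.496944 + 165.974234 = 155.477290
dx/dθ = −r sin θ − h·r cos θ/√(L² − h²) (θ in radians; h = -2.924647) = -12.260321

x = 155.4773, dx/dθ = -12.2603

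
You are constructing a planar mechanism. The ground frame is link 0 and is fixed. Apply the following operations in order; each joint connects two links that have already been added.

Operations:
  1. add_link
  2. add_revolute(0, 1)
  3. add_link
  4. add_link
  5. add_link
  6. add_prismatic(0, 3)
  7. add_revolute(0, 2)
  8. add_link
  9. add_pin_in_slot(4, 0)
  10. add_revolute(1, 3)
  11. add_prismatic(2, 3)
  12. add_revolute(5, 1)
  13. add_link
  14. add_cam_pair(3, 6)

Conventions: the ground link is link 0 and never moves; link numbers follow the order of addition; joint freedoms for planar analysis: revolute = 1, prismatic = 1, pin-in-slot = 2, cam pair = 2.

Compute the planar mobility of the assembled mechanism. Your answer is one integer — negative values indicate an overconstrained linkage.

ground; <1,0,0>
#1 <2,0,0>
R:0↔1 J1 <2,1,0>
#2 <3,1,0>
#3 <4,1,0>
#4 <5,1,0>
P:0↔3 J1 <5,2,0>
R:0↔2 J1 <5,3,0>
#5 <6,3,0>
PS:4↔0 J2 <6,3,1>
R:1↔3 J1 <6,4,1>
P:2↔3 J1 <6,5,1>
R:5↔1 J1 <6,6,1>
#6 <7,6,1>
C:3↔6 J2 <7,6,2>
3×6 − 2×6 − 1×2 = 4

M = 4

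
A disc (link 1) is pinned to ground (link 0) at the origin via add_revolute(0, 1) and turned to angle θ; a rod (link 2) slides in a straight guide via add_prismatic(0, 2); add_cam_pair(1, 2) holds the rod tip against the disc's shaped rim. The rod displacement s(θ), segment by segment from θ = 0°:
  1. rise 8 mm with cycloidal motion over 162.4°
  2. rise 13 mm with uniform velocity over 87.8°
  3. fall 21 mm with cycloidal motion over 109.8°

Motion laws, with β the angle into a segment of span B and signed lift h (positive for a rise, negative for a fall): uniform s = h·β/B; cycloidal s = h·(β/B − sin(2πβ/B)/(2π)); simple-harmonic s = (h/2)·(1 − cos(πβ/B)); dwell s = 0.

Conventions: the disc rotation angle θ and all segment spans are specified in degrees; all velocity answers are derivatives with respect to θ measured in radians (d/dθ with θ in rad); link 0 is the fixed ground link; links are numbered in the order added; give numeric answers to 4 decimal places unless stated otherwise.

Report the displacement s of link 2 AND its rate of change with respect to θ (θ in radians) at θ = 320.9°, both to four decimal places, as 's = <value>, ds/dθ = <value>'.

segment 1 (0° to 162.4°, cycloidal, h = 8) is passed completely: s = 0.0000 + (8) = 8.0000
segment 2 (162.4° to 250.2°, uniform, h = 13) is passed completely: s = 8.0000 + (13) = 21.0000
θ = 320.9° falls in segment 3 (250.2° to 360°, cycloidal, h = -21): β = 320.9 − 250.2 = 70.7°, B = 109.8°; Δs = -21·(0.6439 − sin(2π·0.6439)/(2π)) = -16.1485; s = 21.0000 − 16.1485 = 4.8515
velocity in seg [250.2°–360°] (cycloidal), θ in radians: β = 70.7° = 1.2339 rad, B = 109.8° = 1.9164 rad; ds/dθ = (h/B)(1 − cos(2πβ/B)) = ((-21)/1.9164)(1 − cos(2π·0.6439)) = -17.734365 mm/rad

s = 4.8515, ds/dθ = -17.7344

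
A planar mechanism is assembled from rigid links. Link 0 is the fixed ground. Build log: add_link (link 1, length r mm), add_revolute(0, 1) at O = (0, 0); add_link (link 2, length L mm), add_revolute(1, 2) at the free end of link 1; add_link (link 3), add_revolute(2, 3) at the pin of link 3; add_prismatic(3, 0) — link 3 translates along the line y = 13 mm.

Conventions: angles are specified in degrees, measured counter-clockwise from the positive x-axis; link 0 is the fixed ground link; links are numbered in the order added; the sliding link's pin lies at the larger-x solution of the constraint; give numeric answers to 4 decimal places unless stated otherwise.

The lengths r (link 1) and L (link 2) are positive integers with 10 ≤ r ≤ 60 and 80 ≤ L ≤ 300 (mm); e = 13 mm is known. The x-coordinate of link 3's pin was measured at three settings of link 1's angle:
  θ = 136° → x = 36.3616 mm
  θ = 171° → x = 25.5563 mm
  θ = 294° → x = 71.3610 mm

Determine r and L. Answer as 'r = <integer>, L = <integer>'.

constraint per measurement: (x − r cos θ)² + (r sin θ − e)² = L²
subtracting the θ₁ and θ₂ equations cancels the r² and L² terms:
r = (x₁² − x₂²) / (2[(x₁cos θ₁ + e sin θ₁) − (x₂cos θ₂ + e sin θ₂)]) = 54.9997 → r = 55
L² = (x₁ − r cos θ₁)² + (r sin θ₁ − e)² = 6400.0026 → L = 80.0000 → L = 80
check at θ₃=294°: x = 71.3610 (printed 71.3610) ✓

r = 55, L = 80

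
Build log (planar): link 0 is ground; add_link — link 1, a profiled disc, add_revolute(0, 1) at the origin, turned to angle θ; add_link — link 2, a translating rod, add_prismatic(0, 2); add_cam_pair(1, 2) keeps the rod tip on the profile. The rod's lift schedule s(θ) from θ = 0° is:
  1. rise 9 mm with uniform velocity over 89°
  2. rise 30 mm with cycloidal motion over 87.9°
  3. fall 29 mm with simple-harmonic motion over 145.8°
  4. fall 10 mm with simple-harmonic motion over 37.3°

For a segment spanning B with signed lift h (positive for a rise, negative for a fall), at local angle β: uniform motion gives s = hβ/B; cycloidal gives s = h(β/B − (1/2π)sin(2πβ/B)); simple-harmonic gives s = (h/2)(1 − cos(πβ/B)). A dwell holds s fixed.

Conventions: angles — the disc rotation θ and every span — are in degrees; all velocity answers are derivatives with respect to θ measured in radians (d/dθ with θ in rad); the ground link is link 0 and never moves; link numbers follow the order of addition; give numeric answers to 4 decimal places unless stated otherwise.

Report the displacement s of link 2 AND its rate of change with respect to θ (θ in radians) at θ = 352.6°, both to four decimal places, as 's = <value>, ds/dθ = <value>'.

seg 1 [0°–89°] uniform, h=9: full span → s += 9 → s = 9.0000
seg 2 [89°–176.9°] cycloidal, h=30: full span → s += 30 → s = 39.0000
seg 3 [176.9°–322.7°] simple-harmonic, h=-29: full span → s += -29 → s = 10.0000
seg 4 [322.7°–360°] simple-harmonic, h=-10: θ=352.6° here. β=29.9, B=37.3. -10/2·(1 − cos(π·0.8016)) = -9.0599 → s = 0.9401
velocity in seg [322.7°–360°] (simple-harmonic), θ in radians: β = 29.9° = 0.5219 rad, B = 37.3° = 0.6510 rad; ds/dθ = (πh/(2B)) sin(πβ/B) = (π·(-10)/(2·0.6510)) sin(π·0.8016) = -14.083658 mm/rad

s = 0.9401, ds/dθ = -14.0837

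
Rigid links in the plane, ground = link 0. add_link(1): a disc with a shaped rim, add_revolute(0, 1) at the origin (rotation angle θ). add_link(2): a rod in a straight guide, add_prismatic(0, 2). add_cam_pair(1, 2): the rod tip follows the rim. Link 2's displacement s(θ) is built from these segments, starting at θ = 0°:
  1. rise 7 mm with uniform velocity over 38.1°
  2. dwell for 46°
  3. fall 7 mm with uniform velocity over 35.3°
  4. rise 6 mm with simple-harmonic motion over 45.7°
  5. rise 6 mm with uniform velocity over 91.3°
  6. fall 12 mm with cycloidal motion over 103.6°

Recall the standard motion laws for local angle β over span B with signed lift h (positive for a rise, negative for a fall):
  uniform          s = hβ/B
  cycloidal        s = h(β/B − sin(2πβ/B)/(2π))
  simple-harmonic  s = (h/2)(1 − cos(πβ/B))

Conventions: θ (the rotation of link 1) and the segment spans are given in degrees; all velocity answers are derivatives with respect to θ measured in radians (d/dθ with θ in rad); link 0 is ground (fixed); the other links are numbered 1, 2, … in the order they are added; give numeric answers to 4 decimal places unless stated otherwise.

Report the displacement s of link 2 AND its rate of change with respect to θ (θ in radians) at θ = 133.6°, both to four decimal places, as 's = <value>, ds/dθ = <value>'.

segment 1 (0° to 38.1°, uniform, h = 7) is passed completely: s = 0.0000 + (7) = 7.0000
segment 2 (38.1° to 84.1°, dwell): s unchanged at 7.0000
segment 3 (84.1° to 119.4°, uniform, h = -7) is passed completely: s = 7.0000 + (-7) = 0.0000
θ = 133.6° falls in segment 4 (119.4° to 165.1°, simple-harmonic, h = 6): β = 133.6 − 119.4 = 14.2°, B = 45.7°; Δs = 6/2·(1 − cos(π·0.3107)) = 1.3194; s = 0.0000 + 1.3194 = 1.3194
velocity in seg [119.4°–165.1°] (simple-harmonic), θ in radians: β = 14.2° = 0.2478 rad, B = 45.7° = 0.7976 rad; ds/dθ = (πh/(2B)) sin(πβ/B) = (π·6/(2·0.7976)) sin(π·0.3107) = 9.787985 mm/rad

s = 1.3194, ds/dθ = 9.7880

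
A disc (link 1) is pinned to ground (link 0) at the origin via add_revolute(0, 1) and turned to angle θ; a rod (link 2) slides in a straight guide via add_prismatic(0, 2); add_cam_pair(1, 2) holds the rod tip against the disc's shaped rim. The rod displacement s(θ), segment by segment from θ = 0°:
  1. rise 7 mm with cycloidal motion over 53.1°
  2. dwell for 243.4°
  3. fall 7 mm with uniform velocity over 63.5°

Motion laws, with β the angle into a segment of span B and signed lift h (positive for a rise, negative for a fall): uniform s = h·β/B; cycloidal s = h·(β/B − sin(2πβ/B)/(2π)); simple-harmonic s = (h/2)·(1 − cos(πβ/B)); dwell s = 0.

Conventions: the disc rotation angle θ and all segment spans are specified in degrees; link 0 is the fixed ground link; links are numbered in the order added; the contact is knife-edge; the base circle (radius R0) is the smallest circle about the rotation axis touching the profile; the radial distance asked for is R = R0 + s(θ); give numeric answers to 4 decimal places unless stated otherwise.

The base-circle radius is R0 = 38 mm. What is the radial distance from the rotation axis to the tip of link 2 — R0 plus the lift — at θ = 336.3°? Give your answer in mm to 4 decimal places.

segment 1 (0° to 53.1°, cycloidal, h = 7) is passed completely: s = 0.0000 + (7) = 7.0000
segment 2 (53.1° to 296.5°, dwell): s unchanged at 7.0000
θ = 336.3° falls in segment 3 (296.5° to 360°, uniform, h = -7): β = 336.3 − 296.5 = 39.8°, B = 63.5°; Δs = -7·39.8/63.5 = -4.3874; s = 7.0000 − 4.3874 = 2.6126
R = R0 + s = 38 + 2.6126 = 40.6126

40.6126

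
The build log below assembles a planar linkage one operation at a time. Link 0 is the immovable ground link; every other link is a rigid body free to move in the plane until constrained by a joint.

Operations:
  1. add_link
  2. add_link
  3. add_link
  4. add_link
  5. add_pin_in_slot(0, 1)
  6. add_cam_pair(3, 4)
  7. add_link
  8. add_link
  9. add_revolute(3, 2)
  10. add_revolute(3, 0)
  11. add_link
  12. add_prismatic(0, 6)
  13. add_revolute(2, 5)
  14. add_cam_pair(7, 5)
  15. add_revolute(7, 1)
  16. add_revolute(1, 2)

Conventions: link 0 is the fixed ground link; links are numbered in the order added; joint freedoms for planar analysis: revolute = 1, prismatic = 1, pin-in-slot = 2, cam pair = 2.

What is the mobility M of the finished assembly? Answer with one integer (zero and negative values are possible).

L=1 J1=0 J2=0
add link → L=2 J1=0 J2=0
add link → L=3 J1=0 J2=0
add link → L=4 J1=0 J2=0
add link → L=5 J1=0 J2=0
PS@0,1 dof=2 J2 → L=5 J1=0 J2=1
C@3,4 dof=2 J2 → L=5 J1=0 J2=2
add link → L=6 J1=0 J2=2
add link → L=7 J1=0 J2=2
R@3,2 dof=1 J1 → L=7 J1=1 J2=2
R@3,0 dof=1 J1 → L=7 J1=2 J2=2
add link → L=8 J1=2 J2=2
P@0,6 dof=1 J1 → L=8 J1=3 J2=2
R@2,5 dof=1 J1 → L=8 J1=4 J2=2
C@7,5 dof=2 J2 → L=8 J1=4 J2=3
R@7,1 dof=1 J1 → L=8 J1=5 J2=3
R@1,2 dof=1 J1 → L=8 J1=6 J2=3
M=3(L−1)−2J1−J2=3·7−2·6−3=6

M = 6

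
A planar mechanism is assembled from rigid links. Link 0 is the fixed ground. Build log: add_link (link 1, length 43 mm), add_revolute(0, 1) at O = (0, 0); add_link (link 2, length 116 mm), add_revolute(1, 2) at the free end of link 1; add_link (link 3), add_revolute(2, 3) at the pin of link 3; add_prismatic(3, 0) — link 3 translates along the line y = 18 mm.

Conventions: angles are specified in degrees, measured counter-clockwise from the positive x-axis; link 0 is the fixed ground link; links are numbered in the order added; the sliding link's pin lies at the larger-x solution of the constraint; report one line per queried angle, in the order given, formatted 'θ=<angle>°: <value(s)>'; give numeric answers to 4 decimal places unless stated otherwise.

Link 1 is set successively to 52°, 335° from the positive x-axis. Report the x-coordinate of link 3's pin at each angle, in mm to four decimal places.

geometry: r = 43 mm, L = 116 mm, e = 18 mm
θ=52°: crank pin P = (r cos θ, r sin θ) = (26.473443, 33.884462)
θ=52°: h = r sin θ − e = 33.884462 − 18 = 15.884462
θ=52°: x = r cos θ + √(L² − h²) = 26.473443 + 114.907284 = 141.380727
θ=335°: crank pin P = (r cos θ, r sin θ) = (38.971235, -18.172585)
θ=335°: h = r sin θ − e = -18.172585 − 18 = -36.172585
θ=335°: x = r cos θ + √(L² − h²) = 38.971235 + 110.215898 = 149.187132

θ=52°: 141.3807
θ=335°: 149.1871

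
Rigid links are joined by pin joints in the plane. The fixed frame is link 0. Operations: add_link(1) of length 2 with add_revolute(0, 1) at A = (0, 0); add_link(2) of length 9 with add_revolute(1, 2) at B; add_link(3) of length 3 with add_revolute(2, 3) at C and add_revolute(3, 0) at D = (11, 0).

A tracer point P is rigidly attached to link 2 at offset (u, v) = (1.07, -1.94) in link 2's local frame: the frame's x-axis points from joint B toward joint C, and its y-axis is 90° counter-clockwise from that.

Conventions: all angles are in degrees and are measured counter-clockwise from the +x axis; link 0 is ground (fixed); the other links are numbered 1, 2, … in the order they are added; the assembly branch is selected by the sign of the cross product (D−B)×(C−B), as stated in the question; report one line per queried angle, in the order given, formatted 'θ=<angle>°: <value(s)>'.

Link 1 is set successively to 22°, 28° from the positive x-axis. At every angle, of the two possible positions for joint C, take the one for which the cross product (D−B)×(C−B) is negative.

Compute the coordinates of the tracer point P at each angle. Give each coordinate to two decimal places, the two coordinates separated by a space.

A=(0,0), D=(11.00,0)
θ=22°: B = A + 2.00·(cos22°, sin22°) = (1.8544, 0.7492)
θ=22°: |BD| = 9.1763
θ=22°: circle(B,9.00) ∩ circle(D,3.00): a=8.5113, h=2.9254
θ=22°:   candidates: C₊=(10.5761,2.9699) cross=26.844; C₋=(10.0984,-2.8613) cross=-26.844
θ=22°:   branch - wants cross < 0 → take C=(10.0984,-2.8613) (cross=-26.844)
θ=22°: ex = (C−B)/|BC| = (0.9160,-0.4012); ey = (0.4012,0.9160)
θ=22°: P = B + 1.07·ex + -1.94·ey = (2.0562,-1.4571)
θ=28°: B = A + 2.00·(cos28°, sin28°) = (1.7659, 0.9389)
θ=28°: |BD| = 9.2817
θ=28°: circle(B,9.00) ∩ circle(D,3.00): a=8.5195, h=2.9015
θ=28°:   candidates: C₊=(10.5352,2.9638) cross=26.931; C₋=(9.9481,-2.8095) cross=-26.931
θ=28°:   branch - wants cross < 0 → take C=(9.9481,-2.8095) (cross=-26.931)
θ=28°: ex = (C−B)/|BC| = (0.9091,-0.4165); ey = (0.4165,0.9091)
θ=28°: P = B + 1.07·ex + -1.94·ey = (1.9307,-1.2704)

θ=22°: 2.06 -1.46
θ=28°: 1.93 -1.27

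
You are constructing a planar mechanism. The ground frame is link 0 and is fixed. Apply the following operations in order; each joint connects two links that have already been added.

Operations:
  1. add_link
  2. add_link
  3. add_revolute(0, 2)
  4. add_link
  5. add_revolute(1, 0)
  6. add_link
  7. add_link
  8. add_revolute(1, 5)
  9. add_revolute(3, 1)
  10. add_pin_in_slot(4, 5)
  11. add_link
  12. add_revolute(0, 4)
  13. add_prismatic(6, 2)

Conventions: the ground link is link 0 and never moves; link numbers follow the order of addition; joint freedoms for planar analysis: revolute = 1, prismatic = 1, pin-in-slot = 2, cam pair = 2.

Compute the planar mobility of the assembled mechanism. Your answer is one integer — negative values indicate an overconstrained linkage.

ground; <1,0,0>
#1 <2,0,0>
#2 <3,0,0>
R:0↔2 J1 <3,1,0>
#3 <4,1,0>
R:1↔0 J1 <4,2,0>
#4 <5,2,0>
#5 <6,2,0>
R:1↔5 J1 <6,3,0>
R:3↔1 J1 <6,4,0>
PS:4↔5 J2 <6,4,1>
#6 <7,4,1>
R:0↔4 J1 <7,5,1>
P:6↔2 J1 <7,6,1>
3×6 − 2×6 − 1×1 = 5

M = 5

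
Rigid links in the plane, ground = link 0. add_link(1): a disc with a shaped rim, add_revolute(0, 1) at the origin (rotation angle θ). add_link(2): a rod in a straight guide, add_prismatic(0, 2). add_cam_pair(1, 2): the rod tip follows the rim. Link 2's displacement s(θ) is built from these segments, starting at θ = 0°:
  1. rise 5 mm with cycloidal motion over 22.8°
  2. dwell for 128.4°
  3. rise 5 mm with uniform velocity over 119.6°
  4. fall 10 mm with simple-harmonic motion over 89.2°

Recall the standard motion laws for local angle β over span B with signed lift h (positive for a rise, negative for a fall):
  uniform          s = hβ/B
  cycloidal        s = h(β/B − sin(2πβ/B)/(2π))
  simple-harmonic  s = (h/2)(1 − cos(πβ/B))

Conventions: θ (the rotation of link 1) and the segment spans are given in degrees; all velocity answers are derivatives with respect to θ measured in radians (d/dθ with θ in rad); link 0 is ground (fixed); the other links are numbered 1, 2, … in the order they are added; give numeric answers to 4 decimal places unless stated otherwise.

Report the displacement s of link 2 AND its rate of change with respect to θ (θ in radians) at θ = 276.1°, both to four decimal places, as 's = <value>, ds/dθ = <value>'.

segment 1 (0° to 22.8°, cycloidal, h = 5) is passed completely: s = 0.0000 + (5) = 5.0000
segment 2 (22.8° to 151.2°, dwell): s unchanged at 5.0000
segment 3 (151.2° to 270.8°, uniform, h = 5) is passed completely: s = 5.0000 + (5) = 10.0000
θ = 276.1° falls in segment 4 (270.8° to 360°, simple-harmonic, h = -10): β = 276.1 − 270.8 = 5.3°, B = 89.2°; Δs = -10/2·(1 − cos(π·0.0594)) = -0.0869; s = 10.0000 − 0.0869 = 9.9131
velocity in seg [270.8°–360°] (simple-harmonic), θ in radians: β = 5.3° = 0.0925 rad, B = 89.2° = 1.5568 rad; ds/dθ = (πh/(2B)) sin(πβ/B) = (π·(-10)/(2·1.5568)) sin(π·0.0594) = -1.872464 mm/rad

s = 9.9131, ds/dθ = -1.8725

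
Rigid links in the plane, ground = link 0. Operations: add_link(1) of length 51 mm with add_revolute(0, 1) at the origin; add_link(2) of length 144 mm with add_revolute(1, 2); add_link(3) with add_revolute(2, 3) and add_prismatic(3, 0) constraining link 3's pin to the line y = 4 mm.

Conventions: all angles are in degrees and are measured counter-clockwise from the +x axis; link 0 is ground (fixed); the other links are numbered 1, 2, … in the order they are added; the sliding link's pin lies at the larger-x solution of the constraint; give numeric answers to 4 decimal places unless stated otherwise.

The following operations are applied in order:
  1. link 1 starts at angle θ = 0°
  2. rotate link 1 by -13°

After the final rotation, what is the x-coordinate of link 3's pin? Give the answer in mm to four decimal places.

geometry: r = 51 mm, L = 144 mm, e = 4 mm; θ starts at 0°
rotate link 1 by -13°: θ ← 0° -13° = -13°
crank pin P = (r cos θ, r sin θ) = (49.692873, -11.472504)
h = r sin θ − e = -11.472504 − 4 = -15.472504
x = r cos θ + √(L² − h²) = 49.692873 + 143.166343 = 192.859216

192.8592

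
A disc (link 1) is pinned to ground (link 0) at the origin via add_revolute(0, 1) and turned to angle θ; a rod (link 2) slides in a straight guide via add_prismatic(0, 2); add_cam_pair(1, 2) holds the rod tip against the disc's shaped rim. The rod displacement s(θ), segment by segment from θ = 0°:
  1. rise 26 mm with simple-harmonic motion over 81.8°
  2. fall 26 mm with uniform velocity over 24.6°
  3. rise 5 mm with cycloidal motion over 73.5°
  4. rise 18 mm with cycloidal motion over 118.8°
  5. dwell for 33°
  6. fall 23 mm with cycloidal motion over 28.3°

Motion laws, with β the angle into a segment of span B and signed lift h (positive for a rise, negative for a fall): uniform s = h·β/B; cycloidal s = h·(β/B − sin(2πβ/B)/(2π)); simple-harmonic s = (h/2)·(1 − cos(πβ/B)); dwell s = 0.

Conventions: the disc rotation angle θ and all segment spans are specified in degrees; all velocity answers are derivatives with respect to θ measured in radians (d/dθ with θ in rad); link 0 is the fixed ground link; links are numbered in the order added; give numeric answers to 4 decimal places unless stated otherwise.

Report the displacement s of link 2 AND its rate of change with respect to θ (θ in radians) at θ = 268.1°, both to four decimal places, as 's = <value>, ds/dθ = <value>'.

segment 1 (0° to 81.8°, simple-harmonic, h = 26) is passed completely: s = 0.0000 + (26) = 26.0000
segment 2 (81.8° to 106.4°, uniform, h = -26) is passed completely: s = 26.0000 + (-26) = 0.0000
segment 3 (106.4° to 179.9°, cycloidal, h = 5) is passed completely: s = 0.0000 + (5) = 5.0000
θ = 268.1° falls in segment 4 (179.9° to 298.7°, cycloidal, h = 18): β = 268.1 − 179.9 = 88.2°, B = 118.8°; Δs = 18·(0.7424 − sin(2π·0.7424)/(2π)) = 16.2252; s = 5.0000 + 16.2252 = 21.2252
velocity in seg [179.9°–298.7°] (cycloidal), θ in radians: β = 88.2° = 1.5394 rad, B = 118.8° = 2.0735 rad; ds/dθ = (h/B)(1 − cos(2πβ/B)) = (18/2.0735)(1 − cos(2π·0.7424)) = 9.094246 mm/rad

s = 21.2252, ds/dθ = 9.0942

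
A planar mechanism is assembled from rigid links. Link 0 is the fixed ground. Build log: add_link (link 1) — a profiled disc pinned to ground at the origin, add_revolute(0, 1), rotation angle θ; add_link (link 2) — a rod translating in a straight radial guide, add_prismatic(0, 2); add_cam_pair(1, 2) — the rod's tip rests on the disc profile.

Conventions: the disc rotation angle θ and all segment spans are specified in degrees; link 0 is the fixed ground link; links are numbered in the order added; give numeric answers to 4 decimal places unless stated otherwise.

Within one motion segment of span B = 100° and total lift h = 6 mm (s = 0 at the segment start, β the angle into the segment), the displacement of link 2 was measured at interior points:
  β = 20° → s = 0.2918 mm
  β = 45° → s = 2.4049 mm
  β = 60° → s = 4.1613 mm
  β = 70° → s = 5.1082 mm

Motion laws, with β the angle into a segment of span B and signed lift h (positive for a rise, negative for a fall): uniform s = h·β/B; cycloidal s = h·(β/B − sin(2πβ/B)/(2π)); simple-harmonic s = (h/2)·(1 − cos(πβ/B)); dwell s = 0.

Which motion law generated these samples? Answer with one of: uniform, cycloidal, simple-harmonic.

candidates at β/B = r: uniform s = h·r (linear in β); cycloidal s = h·(r − sin(2πr)/(2π)); simple-harmonic s = (h/2)(1 − cos(πr))
β=20°: printed 0.2918 | uniform 1.2000, cycloidal 0.2918, simple-harmonic 0.5729
β=45°: printed 2.4049 | uniform 2.7000, cycloidal 2.4049, simple-harmonic 2.5307
β=60°: printed 4.1613 | uniform 3.6000, cycloidal 4.1613, simple-harmonic 3.9271
β=70°: printed 5.1082 | uniform 4.2000, cycloidal 5.1082, simple-harmonic 4.7634
only one law matches every sample → cycloidal

cycloidal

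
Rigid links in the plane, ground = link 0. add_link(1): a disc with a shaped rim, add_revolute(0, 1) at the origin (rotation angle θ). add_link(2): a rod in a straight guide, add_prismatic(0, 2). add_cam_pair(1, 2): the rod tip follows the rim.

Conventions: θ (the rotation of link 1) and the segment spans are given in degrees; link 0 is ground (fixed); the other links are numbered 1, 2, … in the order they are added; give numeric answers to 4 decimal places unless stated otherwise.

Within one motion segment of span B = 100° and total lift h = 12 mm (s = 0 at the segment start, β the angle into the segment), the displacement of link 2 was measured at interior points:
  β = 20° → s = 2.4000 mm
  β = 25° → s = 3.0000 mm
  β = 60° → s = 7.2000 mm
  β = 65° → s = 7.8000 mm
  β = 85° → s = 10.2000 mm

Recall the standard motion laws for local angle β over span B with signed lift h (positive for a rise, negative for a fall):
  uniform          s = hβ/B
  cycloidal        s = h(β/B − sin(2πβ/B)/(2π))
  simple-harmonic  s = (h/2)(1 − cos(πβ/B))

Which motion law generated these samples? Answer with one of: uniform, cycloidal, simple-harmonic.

candidates at β/B = r: uniform s = h·r (linear in β); cycloidal s = h·(r − sin(2πr)/(2π)); simple-harmonic s = (h/2)(1 − cos(πr))
β=20°: printed 2.4000 | uniform 2.4000, cycloidal 0.5836, simple-harmonic 1.1459
β=25°: printed 3.0000 | uniform 3.0000, cycloidal 1.0901, simple-harmonic 1.7574
β=60°: printed 7.2000 | uniform 7.2000, cycloidal 8.3226, simple-harmonic 7.8541
β=65°: printed 7.8000 | uniform 7.8000, cycloidal 9.3451, simple-harmonic 8.7239
β=85°: printed 10.2000 | uniform 10.2000, cycloidal 11.7451, simple-harmonic 11.3460
only one law matches every sample → uniform

uniform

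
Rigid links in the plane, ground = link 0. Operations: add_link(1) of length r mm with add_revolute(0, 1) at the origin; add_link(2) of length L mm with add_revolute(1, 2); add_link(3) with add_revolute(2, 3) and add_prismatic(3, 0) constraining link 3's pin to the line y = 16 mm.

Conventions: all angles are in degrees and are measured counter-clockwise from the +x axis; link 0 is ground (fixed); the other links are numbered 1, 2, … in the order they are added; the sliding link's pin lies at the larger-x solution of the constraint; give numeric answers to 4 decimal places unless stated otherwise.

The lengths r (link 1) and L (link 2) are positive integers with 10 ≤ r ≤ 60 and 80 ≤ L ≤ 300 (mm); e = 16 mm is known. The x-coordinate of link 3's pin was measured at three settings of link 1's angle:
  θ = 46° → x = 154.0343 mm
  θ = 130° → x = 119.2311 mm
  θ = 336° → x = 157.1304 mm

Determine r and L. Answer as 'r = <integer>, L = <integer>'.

constraint per measurement: (x − r cos θ)² + (r sin θ − e)² = L²
subtracting the θ₁ and θ₂ equations cancels the r² and L² terms:
r = (x₁² − x₂²) / (2[(x₁cos θ₁ + e sin θ₁) − (x₂cos θ₂ + e sin θ₂)]) = 26.0000 → r = 26
L² = (x₁ − r cos θ₁)² + (r sin θ₁ − e)² = 18496.0116 → L = 136.0000 → L = 136
check at θ₃=336°: x = 157.1304 (printed 157.1304) ✓

r = 26, L = 136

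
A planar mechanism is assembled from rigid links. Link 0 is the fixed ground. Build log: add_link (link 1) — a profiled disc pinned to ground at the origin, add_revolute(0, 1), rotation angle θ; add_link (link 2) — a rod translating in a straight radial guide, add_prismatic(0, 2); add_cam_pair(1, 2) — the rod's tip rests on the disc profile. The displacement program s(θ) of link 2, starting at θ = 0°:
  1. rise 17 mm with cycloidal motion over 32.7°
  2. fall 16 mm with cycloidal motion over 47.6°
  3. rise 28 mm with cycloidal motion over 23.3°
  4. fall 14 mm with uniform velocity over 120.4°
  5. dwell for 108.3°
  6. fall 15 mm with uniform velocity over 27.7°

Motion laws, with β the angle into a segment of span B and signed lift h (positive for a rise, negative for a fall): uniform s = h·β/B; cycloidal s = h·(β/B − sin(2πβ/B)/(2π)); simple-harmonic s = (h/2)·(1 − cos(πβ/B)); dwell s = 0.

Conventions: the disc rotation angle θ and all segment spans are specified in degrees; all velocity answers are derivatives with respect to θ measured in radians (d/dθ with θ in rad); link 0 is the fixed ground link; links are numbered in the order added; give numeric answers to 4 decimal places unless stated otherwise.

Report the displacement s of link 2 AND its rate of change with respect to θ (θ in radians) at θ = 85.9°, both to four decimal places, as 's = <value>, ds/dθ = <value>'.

seg 1 [0°–32.7°] cycloidal, h=17: full span → s += 17 → s = 17.0000
seg 2 [32.7°–80.3°] cycloidal, h=-16: full span → s += -16 → s = 1.0000
seg 3 [80.3°–103.6°] cycloidal, h=28: θ=85.9° here. β=5.6, B=23.3. 28·(0.2403 − sin(2π·0.2403)/(2π)) = 2.2815 → s = 3.2815
velocity in seg [80.3°–103.6°] (cycloidal), θ in radians: β = 5.6° = 0.0977 rad, B = 23.3° = 0.4067 rad; ds/dθ = (h/B)(1 − cos(2πβ/B)) = (28/0.4067)(1 − cos(2π·0.2403)) = 64.678218 mm/rad

s = 3.2815, ds/dθ = 64.6782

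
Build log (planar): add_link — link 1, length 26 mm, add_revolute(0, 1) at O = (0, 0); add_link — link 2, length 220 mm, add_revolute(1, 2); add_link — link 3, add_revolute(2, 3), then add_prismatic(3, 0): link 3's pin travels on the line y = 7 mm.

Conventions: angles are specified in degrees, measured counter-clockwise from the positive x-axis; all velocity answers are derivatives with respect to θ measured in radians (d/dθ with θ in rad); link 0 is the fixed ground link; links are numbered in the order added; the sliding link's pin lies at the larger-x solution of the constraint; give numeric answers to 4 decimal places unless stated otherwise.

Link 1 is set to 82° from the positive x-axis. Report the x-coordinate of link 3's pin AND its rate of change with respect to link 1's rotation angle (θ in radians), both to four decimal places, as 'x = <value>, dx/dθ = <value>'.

geometry: r = 26 mm, L = 220 mm, e = 7 mm
crank pin P = (r cos θ, r sin θ) = (3.618501, 25.746970)
h = r sin θ − e = 25.746970 − 7 = 18.746970
x = r cos θ + √(L² − h²) = 3.618501 + 219.199797 = 222.818298
dx/dθ = −r sin θ − h·r cos θ/√(L² − h²) (θ in radians; h = 18.746970) = -26.056441

x = 222.8183, dx/dθ = -26.0564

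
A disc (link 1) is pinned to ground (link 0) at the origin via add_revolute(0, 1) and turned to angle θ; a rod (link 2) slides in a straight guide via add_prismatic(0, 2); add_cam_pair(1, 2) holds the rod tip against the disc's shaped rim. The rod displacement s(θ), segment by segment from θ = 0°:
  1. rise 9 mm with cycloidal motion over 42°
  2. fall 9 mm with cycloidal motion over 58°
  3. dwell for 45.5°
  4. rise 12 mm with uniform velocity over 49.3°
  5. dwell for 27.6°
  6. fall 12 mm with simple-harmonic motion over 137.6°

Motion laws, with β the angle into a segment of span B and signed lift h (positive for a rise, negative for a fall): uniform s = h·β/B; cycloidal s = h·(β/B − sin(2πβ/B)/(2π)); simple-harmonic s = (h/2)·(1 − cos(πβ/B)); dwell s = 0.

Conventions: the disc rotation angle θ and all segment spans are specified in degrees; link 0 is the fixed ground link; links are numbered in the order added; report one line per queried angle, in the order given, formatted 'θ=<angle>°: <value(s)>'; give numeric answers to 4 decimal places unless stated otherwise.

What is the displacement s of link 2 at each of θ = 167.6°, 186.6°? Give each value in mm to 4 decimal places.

segment 1 (0° to 42°, cycloidal, h = 9) is passed completely: s = 0.0000 + (9) = 9.0000
segment 2 (42° to 100°, cycloidal, h = -9) is passed completely: s = 9.0000 + (-9) = 0.0000
segment 3 (100° to 145.5°, dwell): s unchanged at 0.0000
θ = 167.6° falls in segment 4 (145.5° to 194.8°, uniform, h = 12): β = 167.6 − 145.5 = 22.1°, B = 49.3°; Δs = 12·22.1/49.3 = 5.3793; s = 0.0000 + 5.3793 = 5.3793
θ = 186.6° falls in segment 4 (145.5° to 194.8°, uniform, h = 12): β = 186.6 − 145.5 = 41.1°, B = 49.3°; Δs = 12·41.1/49.3 = 10.0041; s = 0.0000 + 10.0041 = 10.0041

θ=167.6°: 5.3793
θ=186.6°: 10.0041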